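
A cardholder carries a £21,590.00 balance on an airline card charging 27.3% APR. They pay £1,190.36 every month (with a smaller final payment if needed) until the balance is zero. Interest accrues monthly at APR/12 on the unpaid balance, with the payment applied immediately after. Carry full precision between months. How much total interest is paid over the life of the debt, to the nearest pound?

£6,569

Monthly rate r = 27.3%/12 = 2.275% = 0.02275.
Payoff takes n = ⌈−ln(1 − rB₀/P)/ln(1+r)⌉ = ⌈23.654⌉ = 24 payments; the last is £781.18.
Total paid = 23·£1,190.36 + £781.18 = £28,159.46.
Total interest = total paid − principal = £28,159.46 − £21,590.00 = £6,569.46.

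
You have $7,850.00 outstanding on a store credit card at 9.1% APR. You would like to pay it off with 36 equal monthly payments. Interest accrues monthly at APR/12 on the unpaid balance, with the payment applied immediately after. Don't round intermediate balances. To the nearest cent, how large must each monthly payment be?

Monthly rate r = 9.1%/12 = 0.758333% = 0.00758333.
Level-payment amortization: P = B₀·r / (1 − (1+r)^(−n)) = 7850.00·0.00758333 / (1 − 1.00758^(−36)).
Denominator 1 − (1+r)^(−36) = 0.238122943.
P = 59.5292 / 0.238122943 ≈ 249.99.

$249.99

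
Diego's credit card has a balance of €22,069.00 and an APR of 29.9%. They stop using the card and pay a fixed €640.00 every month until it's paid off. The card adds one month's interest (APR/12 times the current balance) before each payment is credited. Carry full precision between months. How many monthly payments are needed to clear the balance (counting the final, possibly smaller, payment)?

Monthly rate r = 29.9%/12 = 2.49167% = 0.0249167.
Recurrence: B ← B·(1+r) − €640.00.
Month 1: interest €549.89; balance after payment €21,978.89.
Month 2: interest €547.64; balance after payment €21,886.53.
Closed form: n = −ln(1 − rB₀/P)/ln(1+r) = −ln(0.1408)/ln(1.02492) ≈ 79.654, so the balance reaches zero during payment 80.

80 months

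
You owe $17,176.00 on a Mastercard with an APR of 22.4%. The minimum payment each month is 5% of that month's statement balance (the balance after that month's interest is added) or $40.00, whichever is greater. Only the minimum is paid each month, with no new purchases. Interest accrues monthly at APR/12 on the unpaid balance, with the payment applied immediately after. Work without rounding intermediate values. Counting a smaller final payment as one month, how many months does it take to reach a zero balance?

Monthly rate r = 22.4%/12 = 1.86667% = 0.0186667.
While 5% of the post-interest balance exceeds $40.00, each month B ← (B·(1+r))·(1 − 0.05), i.e. B shrinks by the factor (1+r)·0.95 = 0.96773.
This holds for months 1–95. Entering month 96 the balance is $761.58; 5% of the post-interest balance is now below $40.00, so the flat $40.00 minimum applies from here.
From month 96 a fixed $40.00 at rate r clears $761.58 in 24 more payments. Total: 95 + 24 = 119 months.

119 months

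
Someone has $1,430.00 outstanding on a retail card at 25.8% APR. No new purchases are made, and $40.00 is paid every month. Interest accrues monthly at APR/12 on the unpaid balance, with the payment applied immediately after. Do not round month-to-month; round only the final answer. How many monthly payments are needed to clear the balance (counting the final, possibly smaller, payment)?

Monthly rate r = 25.8%/12 = 2.15% = 0.0215.
Recurrence: B ← B·(1+r) − $40.00.
Month 1: interest $30.75; balance after payment $1,420.74.
Month 2: interest $30.55; balance after payment $1,411.29.
Closed form: n = −ln(1 − rB₀/P)/ln(1+r) = −ln(0.23137)/ln(1.0215) ≈ 68.809, so the balance reaches zero during payment 69.

69 months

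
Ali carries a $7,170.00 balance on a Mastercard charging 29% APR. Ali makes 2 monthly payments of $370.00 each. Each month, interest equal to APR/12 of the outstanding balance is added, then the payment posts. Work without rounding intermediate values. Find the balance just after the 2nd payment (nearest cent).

Monthly rate r = 29%/12 = 2.41667% = 0.0241667.
Each month: B ← B·(1+r) − $370.00.
Month 1: interest $173.28; balance after payment $6,973.27.
Month 2: interest $168.52; balance after payment $6,771.80.

$6,771.80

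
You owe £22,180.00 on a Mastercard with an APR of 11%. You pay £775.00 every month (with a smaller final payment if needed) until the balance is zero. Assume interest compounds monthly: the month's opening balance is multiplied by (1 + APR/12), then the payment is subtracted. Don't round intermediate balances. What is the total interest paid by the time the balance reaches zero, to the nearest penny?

Monthly rate r = 11%/12 = 0.916667% = 0.00916667.
Payoff takes n = ⌈−ln(1 − rB₀/P)/ln(1+r)⌉ = ⌈33.346⌉ = 34 payments; the last is £268.83.
Total paid = 33·£775.00 + £268.83 = £25,843.83.
Total interest = total paid − principal = £25,843.83 − £22,180.00 = £3,663.83.

£3,663.83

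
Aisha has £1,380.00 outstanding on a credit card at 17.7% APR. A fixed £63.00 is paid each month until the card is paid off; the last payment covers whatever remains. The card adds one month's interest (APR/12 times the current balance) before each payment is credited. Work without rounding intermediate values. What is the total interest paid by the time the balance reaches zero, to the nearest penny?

Monthly rate r = 17.7%/12 = 1.475% = 0.01475.
Payoff takes n = ⌈−ln(1 − rB₀/P)/ln(1+r)⌉ = ⌈26.651⌉ = 27 payments; the last is £41.09.
Total paid = 26·£63.00 + £41.09 = £1,679.09.
Total interest = total paid − principal = £1,679.09 − £1,380.00 = £299.09.

£299.09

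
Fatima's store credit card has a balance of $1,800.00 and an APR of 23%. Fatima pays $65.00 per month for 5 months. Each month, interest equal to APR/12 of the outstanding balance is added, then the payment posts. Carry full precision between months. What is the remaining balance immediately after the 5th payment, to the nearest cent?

$1,641.54

Monthly rate r = 23%/12 = 1.91667% = 0.0191667.
Each month: B ← B·(1+r) − $65.00.
Month 1: interest $34.50; balance after payment $1,769.50.
Month 2: interest $33.92; balance after payment $1,738.42.
Month 3: interest $33.32; balance after payment $1,706.74.
Month 4: interest $32.71; balance after payment $1,674.45.
Month 5: interest $32.09; balance after payment $1,641.54.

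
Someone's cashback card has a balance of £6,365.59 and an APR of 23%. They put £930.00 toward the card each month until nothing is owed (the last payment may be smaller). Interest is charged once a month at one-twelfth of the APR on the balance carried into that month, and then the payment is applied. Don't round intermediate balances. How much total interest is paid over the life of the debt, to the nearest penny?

£525.41

Monthly rate r = 23%/12 = 1.91667% = 0.0191667.
Payoff takes n = ⌈−ln(1 − rB₀/P)/ln(1+r)⌉ = ⌈7.407⌉ = 8 payments; the last is £381.00.
Total paid = 7·£930.00 + £381.00 = £6,891.00.
Total interest = total paid − principal = £6,891.00 − £6,365.59 = £525.41.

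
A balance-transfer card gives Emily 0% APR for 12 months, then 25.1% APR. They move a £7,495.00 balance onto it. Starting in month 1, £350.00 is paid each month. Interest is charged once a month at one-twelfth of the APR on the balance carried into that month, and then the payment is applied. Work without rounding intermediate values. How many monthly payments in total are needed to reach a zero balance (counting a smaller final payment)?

23 payments

Promo months 1–12 at r₀ = 0%/12 = 0; months 13+ at r₁ = 25.1%/12 = 0.0209167.
After month 12 (no interest yet): B = £7,495.00 − 12·£350.00 = £3,295.00.
Then at r₁ with £350.00/mo: n₂ = −ln(1 − r₁·B/P)/ln(1+r₁) ≈ 10.59 → 11 more payments.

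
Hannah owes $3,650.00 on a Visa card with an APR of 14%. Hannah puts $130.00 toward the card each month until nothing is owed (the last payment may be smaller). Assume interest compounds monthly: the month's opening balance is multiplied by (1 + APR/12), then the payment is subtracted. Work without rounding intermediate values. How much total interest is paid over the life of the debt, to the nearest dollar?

Monthly rate r = 14%/12 = 1.16667% = 0.0116667.
Payoff takes n = ⌈−ln(1 − rB₀/P)/ln(1+r)⌉ = ⌈34.214⌉ = 35 payments; the last is $27.90.
Total paid = 34·$130.00 + $27.90 = $4,447.90.
Total interest = total paid − principal = $4,447.90 − $3,650.00 = $797.90.

$798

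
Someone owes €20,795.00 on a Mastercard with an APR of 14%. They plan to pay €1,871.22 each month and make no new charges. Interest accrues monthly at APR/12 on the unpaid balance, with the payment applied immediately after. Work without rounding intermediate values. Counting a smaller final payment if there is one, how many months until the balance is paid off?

12 payments

Monthly rate r = 14%/12 = 1.16667% = 0.0116667.
Recurrence: B ← B·(1+r) − €1,871.22.
Month 1: interest €242.61; balance after payment €19,166.39.
Month 2: interest €223.61; balance after payment €17,518.78.
Closed form: n = −ln(1 − rB₀/P)/ln(1+r) = −ln(0.87035)/ln(1.01167) ≈ 11.972, so the balance reaches zero during payment 12.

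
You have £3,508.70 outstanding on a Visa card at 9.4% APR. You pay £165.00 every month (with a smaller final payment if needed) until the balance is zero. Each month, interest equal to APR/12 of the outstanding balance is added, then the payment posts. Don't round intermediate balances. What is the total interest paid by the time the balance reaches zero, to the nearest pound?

£345

Monthly rate r = 9.4%/12 = 0.783333% = 0.00783333.
Payoff takes n = ⌈−ln(1 − rB₀/P)/ln(1+r)⌉ = ⌈23.352⌉ = 24 payments; the last is £58.22.
Total paid = 23·£165.00 + £58.22 = £3,853.22.
Total interest = total paid − principal = £3,853.22 − £3,508.70 = £344.52.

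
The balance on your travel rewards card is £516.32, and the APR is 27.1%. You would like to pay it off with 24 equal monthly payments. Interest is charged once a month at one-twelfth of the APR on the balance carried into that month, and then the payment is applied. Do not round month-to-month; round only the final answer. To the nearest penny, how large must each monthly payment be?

£28.10

Monthly rate r = 27.1%/12 = 2.25833% = 0.0225833.
Level-payment amortization: P = B₀·r / (1 − (1+r)^(−n)) = 516.32·0.0225833 / (1 − 1.02258^(−24)).
Denominator 1 − (1+r)^(−24) = 0.414898841.
P = 11.6602 / 0.414898841 ≈ 28.10.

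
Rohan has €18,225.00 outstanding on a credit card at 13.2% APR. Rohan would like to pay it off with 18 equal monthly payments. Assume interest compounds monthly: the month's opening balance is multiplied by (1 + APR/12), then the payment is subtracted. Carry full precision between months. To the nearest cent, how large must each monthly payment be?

€1,121.58

Monthly rate r = 13.2%/12 = 1.1% = 0.011.
Level-payment amortization: P = B₀·r / (1 − (1+r)^(−n)) = 18225.00·0.011 / (1 − 1.011^(−18)).
Denominator 1 − (1+r)^(−18) = 0.178742782.
P = 200.475 / 0.178742782 ≈ 1121.58.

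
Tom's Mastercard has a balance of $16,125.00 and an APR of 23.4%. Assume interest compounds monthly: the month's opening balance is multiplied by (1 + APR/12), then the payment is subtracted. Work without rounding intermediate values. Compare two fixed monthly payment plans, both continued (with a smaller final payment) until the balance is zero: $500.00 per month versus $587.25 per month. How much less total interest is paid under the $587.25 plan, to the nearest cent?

$2,349.85

Monthly rate r = 23.4%/12 = 1.95% = 0.0195.
At $500.00/mo: n = ⌈−ln(1 − rB₀/P)/ln(1+r)⌉ = 52 payments (last $163.87); total interest = total paid − $16,125.00 = $9,538.87.
At $587.25/mo: 40 payments (last $411.27); total interest $7,189.02.
Interest saved = $9,538.87 − $7,189.02 = $2,349.85.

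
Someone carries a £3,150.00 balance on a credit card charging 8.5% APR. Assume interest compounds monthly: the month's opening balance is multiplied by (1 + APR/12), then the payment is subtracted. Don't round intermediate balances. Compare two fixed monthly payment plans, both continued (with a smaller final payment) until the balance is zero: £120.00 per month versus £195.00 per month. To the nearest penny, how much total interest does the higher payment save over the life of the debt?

Monthly rate r = 8.5%/12 = 0.708333% = 0.00708333.
At £120.00/mo: n = ⌈−ln(1 − rB₀/P)/ln(1+r)⌉ = 30 payments (last £17.49); total interest = total paid − £3,150.00 = £347.49.
At £195.00/mo: 18 payments (last £42.21); total interest £207.21.
Interest saved = £347.49 − £207.21 = £140.28.

£140.28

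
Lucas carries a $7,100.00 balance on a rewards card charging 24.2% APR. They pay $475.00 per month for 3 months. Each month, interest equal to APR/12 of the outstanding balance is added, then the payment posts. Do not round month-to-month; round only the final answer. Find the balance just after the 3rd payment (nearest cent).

$6,084.34

Monthly rate r = 24.2%/12 = 2.01667% = 0.0201667.
Each month: B ← B·(1+r) − $475.00.
Month 1: interest $143.18; balance after payment $6,768.18.
Month 2: interest $136.49; balance after payment $6,429.68.
Month 3: interest $129.67; balance after payment $6,084.34.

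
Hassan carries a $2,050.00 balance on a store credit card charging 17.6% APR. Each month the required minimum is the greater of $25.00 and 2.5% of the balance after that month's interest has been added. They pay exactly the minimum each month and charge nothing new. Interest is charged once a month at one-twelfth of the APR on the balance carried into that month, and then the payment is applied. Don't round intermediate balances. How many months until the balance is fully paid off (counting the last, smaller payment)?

128 months

Monthly rate r = 17.6%/12 = 1.46667% = 0.0146667.
While 2.5% of the post-interest balance exceeds $25.00, each month B ← (B·(1+r))·(1 − 0.025), i.e. B shrinks by the factor (1+r)·0.975 = 0.9893.
This holds for months 1–69. Entering month 70 the balance is $975.86; 2.5% of the post-interest balance is now below $25.00, so the flat $25.00 minimum applies from here.
From month 70 a fixed $25.00 at rate r clears $975.86 in 59 more payments. Total: 69 + 59 = 128 months.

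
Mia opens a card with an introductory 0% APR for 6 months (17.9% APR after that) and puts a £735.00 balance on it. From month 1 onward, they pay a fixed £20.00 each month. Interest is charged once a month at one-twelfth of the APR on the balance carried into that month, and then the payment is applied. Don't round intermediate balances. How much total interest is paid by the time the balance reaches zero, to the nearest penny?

Promo months 1–6 at r₀ = 0%/12 = 0; months 7+ at r₁ = 17.9%/12 = 0.0149167.
After month 6 (no interest yet): B = £735.00 − 6·£20.00 = £615.00.
Then at r₁ with £20.00/mo: n₂ = −ln(1 − r₁·B/P)/ln(1+r₁) ≈ 41.45 → 42 more payments.
Total paid = 47·£20.00 + £9.08 = £949.08; interest = £949.08 − £735.00 = £214.08.

£214.08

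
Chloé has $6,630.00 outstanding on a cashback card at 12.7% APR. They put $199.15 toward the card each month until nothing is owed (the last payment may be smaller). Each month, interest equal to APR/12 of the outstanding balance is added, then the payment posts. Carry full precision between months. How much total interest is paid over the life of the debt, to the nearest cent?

$1,587.28

Monthly rate r = 12.7%/12 = 1.05833% = 0.0105833.
Payoff takes n = ⌈−ln(1 − rB₀/P)/ln(1+r)⌉ = ⌈41.261⌉ = 42 payments; the last is $52.13.
Total paid = 41·$199.15 + $52.13 = $8,217.28.
Total interest = total paid − principal = $8,217.28 − $6,630.00 = $1,587.28.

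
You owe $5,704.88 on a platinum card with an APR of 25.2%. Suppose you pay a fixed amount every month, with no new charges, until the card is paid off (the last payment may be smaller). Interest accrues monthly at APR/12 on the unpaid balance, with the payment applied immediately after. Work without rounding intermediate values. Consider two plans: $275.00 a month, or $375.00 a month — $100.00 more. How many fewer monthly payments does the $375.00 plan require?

9 fewer payments

Monthly rate r = 25.2%/12 = 2.1% = 0.021.
At $275.00/mo: n = ⌈−ln(1 − rB₀/P)/ln(1+r)⌉ = 28 payments (last $145.52); total interest = total paid − $5,704.88 = $1,865.64.
At $375.00/mo: 19 payments (last $195.89); total interest $1,241.01.
Payments saved = 28 − 19 = 9.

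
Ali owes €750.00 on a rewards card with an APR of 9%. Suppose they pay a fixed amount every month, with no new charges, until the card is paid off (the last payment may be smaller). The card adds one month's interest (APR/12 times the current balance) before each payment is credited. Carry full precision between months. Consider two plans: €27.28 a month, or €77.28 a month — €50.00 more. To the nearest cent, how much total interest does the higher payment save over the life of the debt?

Monthly rate r = 9%/12 = 0.75% = 0.0075.
At €27.28/mo: n = ⌈−ln(1 − rB₀/P)/ln(1+r)⌉ = 31 payments (last €24.68); total interest = total paid − €750.00 = €93.08.
At €77.28/mo: 11 payments (last €8.84); total interest €31.64.
Interest saved = €93.08 − €31.64 = €61.44.

€61.44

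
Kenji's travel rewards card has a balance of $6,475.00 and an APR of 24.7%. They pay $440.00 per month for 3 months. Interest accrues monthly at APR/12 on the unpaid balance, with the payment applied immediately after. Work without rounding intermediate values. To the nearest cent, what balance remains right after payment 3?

Monthly rate r = 24.7%/12 = 2.05833% = 0.0205833.
Each month: B ← B·(1+r) − $440.00.
Month 1: interest $133.28; balance after payment $6,168.28.
Month 2: interest $126.96; balance after payment $5,855.24.
Month 3: interest $120.52; balance after payment $5,535.76.

$5,535.76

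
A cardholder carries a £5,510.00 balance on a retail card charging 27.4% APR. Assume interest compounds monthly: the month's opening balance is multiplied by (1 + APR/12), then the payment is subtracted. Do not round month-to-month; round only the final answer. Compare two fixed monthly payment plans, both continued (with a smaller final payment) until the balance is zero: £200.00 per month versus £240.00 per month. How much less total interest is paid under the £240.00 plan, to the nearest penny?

£889.00

Monthly rate r = 27.4%/12 = 2.28333% = 0.0228333.
At £200.00/mo: n = ⌈−ln(1 − rB₀/P)/ln(1+r)⌉ = 44 payments (last £185.47); total interest = total paid − £5,510.00 = £3,275.47.
At £240.00/mo: 33 payments (last £216.47); total interest £2,386.47.
Interest saved = £3,275.47 − £2,386.47 = £889.00.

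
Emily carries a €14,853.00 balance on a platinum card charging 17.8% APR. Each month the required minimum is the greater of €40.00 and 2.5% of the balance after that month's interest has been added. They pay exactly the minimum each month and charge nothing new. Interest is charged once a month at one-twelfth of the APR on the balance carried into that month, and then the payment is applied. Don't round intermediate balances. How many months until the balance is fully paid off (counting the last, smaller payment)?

272 months

Monthly rate r = 17.8%/12 = 1.48333% = 0.0148333.
While 2.5% of the post-interest balance exceeds €40.00, each month B ← (B·(1+r))·(1 − 0.025), i.e. B shrinks by the factor (1+r)·0.975 = 0.98946.
This holds for months 1–212. Entering month 213 the balance is €1,572.08; 2.5% of the post-interest balance is now below €40.00, so the flat €40.00 minimum applies from here.
From month 213 a fixed €40.00 at rate r clears €1,572.08 in 60 more payments. Total: 212 + 60 = 272 months.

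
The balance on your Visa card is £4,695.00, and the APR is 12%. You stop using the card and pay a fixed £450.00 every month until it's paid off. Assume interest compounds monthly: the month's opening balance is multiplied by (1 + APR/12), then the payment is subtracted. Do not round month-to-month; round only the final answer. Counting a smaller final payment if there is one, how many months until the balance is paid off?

12 payments

Monthly rate r = 12%/12 = 1% = 0.01.
Recurrence: B ← B·(1+r) − £450.00.
Month 1: interest £46.95; balance after payment £4,291.95.
Month 2: interest £42.92; balance after payment £3,884.87.
Closed form: n = −ln(1 − rB₀/P)/ln(1+r) = −ln(0.89567)/ln(1.01) ≈ 11.074, so the balance reaches zero during payment 12.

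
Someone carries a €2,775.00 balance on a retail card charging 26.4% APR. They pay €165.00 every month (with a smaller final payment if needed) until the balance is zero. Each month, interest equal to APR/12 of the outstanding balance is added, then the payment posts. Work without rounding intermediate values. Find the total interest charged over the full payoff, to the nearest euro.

Monthly rate r = 26.4%/12 = 2.2% = 0.022.
Payoff takes n = ⌈−ln(1 − rB₀/P)/ln(1+r)⌉ = ⌈21.232⌉ = 22 payments; the last is €38.57.
Total paid = 21·€165.00 + €38.57 = €3,503.57.
Total interest = total paid − principal = €3,503.57 − €2,775.00 = €728.57.

€729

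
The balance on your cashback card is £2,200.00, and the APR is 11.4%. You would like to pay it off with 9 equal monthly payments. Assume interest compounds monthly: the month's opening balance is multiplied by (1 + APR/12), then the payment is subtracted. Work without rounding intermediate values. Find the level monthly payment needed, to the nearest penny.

£256.20

Monthly rate r = 11.4%/12 = 0.95% = 0.0095.
Level-payment amortization: P = B₀·r / (1 − (1+r)^(−n)) = 2200.00·0.0095 / (1 − 1.0095^(−9)).
Denominator 1 − (1+r)^(−9) = 0.0815762825.
P = 20.9 / 0.0815762825 ≈ 256.20.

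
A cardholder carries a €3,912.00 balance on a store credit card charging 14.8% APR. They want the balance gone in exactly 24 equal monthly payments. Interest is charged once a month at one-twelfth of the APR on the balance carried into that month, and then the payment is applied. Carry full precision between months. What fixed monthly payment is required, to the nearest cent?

Monthly rate r = 14.8%/12 = 1.23333% = 0.0123333.
Level-payment amortization: P = B₀·r / (1 − (1+r)^(−n)) = 3912.00·0.0123333 / (1 − 1.01233^(−24)).
Denominator 1 − (1+r)^(−24) = 0.254864753.
P = 48.248 / 0.254864753 ≈ 189.31.

€189.31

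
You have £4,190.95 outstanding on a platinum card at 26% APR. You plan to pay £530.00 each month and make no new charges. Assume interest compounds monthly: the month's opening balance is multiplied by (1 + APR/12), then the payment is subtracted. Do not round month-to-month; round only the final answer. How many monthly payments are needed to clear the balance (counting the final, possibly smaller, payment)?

9 payments

Monthly rate r = 26%/12 = 2.16667% = 0.0216667.
Recurrence: B ← B·(1+r) − £530.00.
Month 1: interest £90.80; balance after payment £3,751.75.
Month 2: interest £81.29; balance after payment £3,303.04.
Closed form: n = −ln(1 − rB₀/P)/ln(1+r) = −ln(0.82867)/ln(1.02167) ≈ 8.767, so the balance reaches zero during payment 9.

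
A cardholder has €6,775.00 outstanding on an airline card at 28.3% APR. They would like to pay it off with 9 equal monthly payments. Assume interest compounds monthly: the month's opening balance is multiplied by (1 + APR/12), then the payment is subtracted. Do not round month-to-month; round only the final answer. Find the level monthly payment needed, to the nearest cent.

Monthly rate r = 28.3%/12 = 2.35833% = 0.0235833.
Level-payment amortization: P = B₀·r / (1 − (1+r)^(−n)) = 6775.00·0.0235833 / (1 − 1.02358^(−9)).
Denominator 1 − (1+r)^(−9) = 0.189242177.
P = 159.777 / 0.189242177 ≈ 844.30.

€844.30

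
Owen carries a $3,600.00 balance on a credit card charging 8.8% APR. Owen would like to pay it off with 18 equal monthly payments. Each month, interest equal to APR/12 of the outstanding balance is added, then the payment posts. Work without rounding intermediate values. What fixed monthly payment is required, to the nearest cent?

Monthly rate r = 8.8%/12 = 0.733333% = 0.00733333.
Level-payment amortization: P = B₀·r / (1 − (1+r)^(−n)) = 3600.00·0.00733333 / (1 − 1.00733^(−18)).
Denominator 1 − (1+r)^(−18) = 0.123236816.
P = 26.4 / 0.123236816 ≈ 214.22.

$214.22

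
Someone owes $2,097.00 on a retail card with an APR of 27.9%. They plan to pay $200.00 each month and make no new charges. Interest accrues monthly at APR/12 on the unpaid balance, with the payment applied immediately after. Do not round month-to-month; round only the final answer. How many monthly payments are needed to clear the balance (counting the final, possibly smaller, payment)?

13 payments

Monthly rate r = 27.9%/12 = 2.325% = 0.02325.
Recurrence: B ← B·(1+r) − $200.00.
Month 1: interest $48.76; balance after payment $1,945.76.
Month 2: interest $45.24; balance after payment $1,790.99.
Closed form: n = −ln(1 − rB₀/P)/ln(1+r) = −ln(0.75622)/ln(1.02325) ≈ 12.157, so the balance reaches zero during payment 13.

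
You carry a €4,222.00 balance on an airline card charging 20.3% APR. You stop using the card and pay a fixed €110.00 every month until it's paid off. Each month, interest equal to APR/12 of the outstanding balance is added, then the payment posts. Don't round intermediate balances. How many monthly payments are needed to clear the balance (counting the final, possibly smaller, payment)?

63 payments

Monthly rate r = 20.3%/12 = 1.69167% = 0.0169167.
Recurrence: B ← B·(1+r) − €110.00.
Month 1: interest €71.42; balance after payment €4,183.42.
Month 2: interest €70.77; balance after payment €4,144.19.
Closed form: n = −ln(1 − rB₀/P)/ln(1+r) = −ln(0.35071)/ln(1.01692) ≈ 62.462, so the balance reaches zero during payment 63.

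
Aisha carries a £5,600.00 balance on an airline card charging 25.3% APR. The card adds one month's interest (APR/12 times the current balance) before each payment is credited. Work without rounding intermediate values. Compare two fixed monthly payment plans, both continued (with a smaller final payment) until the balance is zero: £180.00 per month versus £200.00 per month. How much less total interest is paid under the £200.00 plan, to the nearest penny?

£649.74

Monthly rate r = 25.3%/12 = 2.10833% = 0.0210833.
At £180.00/mo: n = ⌈−ln(1 − rB₀/P)/ln(1+r)⌉ = 52 payments (last £24.60); total interest = total paid − £5,600.00 = £3,604.60.
At £200.00/mo: 43 payments (last £154.86); total interest £2,954.86.
Interest saved = £3,604.60 − £2,954.86 = £649.74.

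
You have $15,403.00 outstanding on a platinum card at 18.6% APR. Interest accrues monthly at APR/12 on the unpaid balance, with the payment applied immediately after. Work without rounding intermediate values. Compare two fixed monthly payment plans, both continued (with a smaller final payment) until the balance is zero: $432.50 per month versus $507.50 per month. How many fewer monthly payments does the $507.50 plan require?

Monthly rate r = 18.6%/12 = 1.55% = 0.0155.
At $432.50/mo: n = ⌈−ln(1 − rB₀/P)/ln(1+r)⌉ = 53 payments (last $89.92); total interest = total paid − $15,403.00 = $7,176.92.
At $507.50/mo: 42 payments (last $168.38); total interest $5,572.88.
Payments saved = 53 − 42 = 11.

11 fewer payments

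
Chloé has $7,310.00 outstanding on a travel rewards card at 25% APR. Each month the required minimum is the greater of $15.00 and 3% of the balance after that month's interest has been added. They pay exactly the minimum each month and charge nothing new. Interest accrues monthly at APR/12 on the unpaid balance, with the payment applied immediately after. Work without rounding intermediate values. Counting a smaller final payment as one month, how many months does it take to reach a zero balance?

330 months

Monthly rate r = 25%/12 = 2.08333% = 0.0208333.
While 3% of the post-interest balance exceeds $15.00, each month B ← (B·(1+r))·(1 − 0.03), i.e. B shrinks by the factor (1+r)·0.97 = 0.99021.
This holds for months 1–275. Entering month 276 the balance is $488.34; 3% of the post-interest balance is now below $15.00, so the flat $15.00 minimum applies from here.
From month 276 a fixed $15.00 at rate r clears $488.34 in 55 more payments. Total: 275 + 55 = 330 months.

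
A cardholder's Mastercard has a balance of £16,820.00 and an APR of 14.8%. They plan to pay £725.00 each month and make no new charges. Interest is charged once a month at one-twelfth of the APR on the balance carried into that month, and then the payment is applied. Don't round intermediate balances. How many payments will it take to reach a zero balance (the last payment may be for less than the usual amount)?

Monthly rate r = 14.8%/12 = 1.23333% = 0.0123333.
Recurrence: B ← B·(1+r) − £725.00.
Month 1: interest £207.45; balance after payment £16,302.45.
Month 2: interest £201.06; balance after payment £15,778.51.
Closed form: n = −ln(1 − rB₀/P)/ln(1+r) = −ln(0.71387)/ln(1.01233) ≈ 27.497, so the balance reaches zero during payment 28.

28 months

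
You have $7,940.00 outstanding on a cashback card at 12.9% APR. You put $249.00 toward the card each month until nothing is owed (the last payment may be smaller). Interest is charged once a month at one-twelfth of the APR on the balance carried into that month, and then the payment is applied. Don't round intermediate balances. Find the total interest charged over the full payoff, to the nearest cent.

$1,835.08

Monthly rate r = 12.9%/12 = 1.075% = 0.01075.
Payoff takes n = ⌈−ln(1 − rB₀/P)/ln(1+r)⌉ = ⌈39.256⌉ = 40 payments; the last is $64.08.
Total paid = 39·$249.00 + $64.08 = $9,775.08.
Total interest = total paid − principal = $9,775.08 − $7,940.00 = $1,835.08.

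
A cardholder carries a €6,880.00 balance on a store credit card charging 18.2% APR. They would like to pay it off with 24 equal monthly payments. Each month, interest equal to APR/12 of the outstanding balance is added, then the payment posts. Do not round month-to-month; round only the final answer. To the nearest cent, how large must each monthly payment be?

Monthly rate r = 18.2%/12 = 1.51667% = 0.0151667.
Level-payment amortization: P = B₀·r / (1 − (1+r)^(−n)) = 6880.00·0.0151667 / (1 − 1.01517^(−24)).
Denominator 1 − (1+r)^(−24) = 0.303207253.
P = 104.347 / 0.303207253 ≈ 344.14.

€344.14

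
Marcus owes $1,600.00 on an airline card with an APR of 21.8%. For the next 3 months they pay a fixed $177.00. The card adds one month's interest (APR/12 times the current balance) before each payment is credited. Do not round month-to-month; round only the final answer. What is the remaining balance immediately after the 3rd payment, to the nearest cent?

Monthly rate r = 21.8%/12 = 1.81667% = 0.0181667.
Each month: B ← B·(1+r) − $177.00.
Month 1: interest $29.07; balance after payment $1,452.07.
Month 2: interest $26.38; balance after payment $1,301.45.
Month 3: interest $23.64; balance after payment $1,148.09.

$1,148.09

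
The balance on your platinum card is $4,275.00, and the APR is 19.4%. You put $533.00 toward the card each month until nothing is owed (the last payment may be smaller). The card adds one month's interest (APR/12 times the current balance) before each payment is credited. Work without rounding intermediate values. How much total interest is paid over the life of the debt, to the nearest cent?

$341.59

Monthly rate r = 19.4%/12 = 1.61667% = 0.0161667.
Payoff takes n = ⌈−ln(1 − rB₀/P)/ln(1+r)⌉ = ⌈8.660⌉ = 9 payments; the last is $352.59.
Total paid = 8·$533.00 + $352.59 = $4,616.59.
Total interest = total paid − principal = $4,616.59 − $4,275.00 = $341.59.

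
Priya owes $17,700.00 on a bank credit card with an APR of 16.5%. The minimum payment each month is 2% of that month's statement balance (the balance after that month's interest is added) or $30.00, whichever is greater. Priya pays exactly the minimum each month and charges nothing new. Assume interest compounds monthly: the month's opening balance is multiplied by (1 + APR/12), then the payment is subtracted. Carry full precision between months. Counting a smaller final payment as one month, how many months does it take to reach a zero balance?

463 months

Monthly rate r = 16.5%/12 = 1.375% = 0.01375.
While 2% of the post-interest balance exceeds $30.00, each month B ← (B·(1+r))·(1 − 0.02), i.e. B shrinks by the factor (1+r)·0.98 = 0.99347.
This holds for months 1–380. Entering month 381 the balance is $1,471.00; 2% of the post-interest balance is now below $30.00, so the flat $30.00 minimum applies from here.
From month 381 a fixed $30.00 at rate r clears $1,471.00 in 83 more payments. Total: 380 + 83 = 463 months.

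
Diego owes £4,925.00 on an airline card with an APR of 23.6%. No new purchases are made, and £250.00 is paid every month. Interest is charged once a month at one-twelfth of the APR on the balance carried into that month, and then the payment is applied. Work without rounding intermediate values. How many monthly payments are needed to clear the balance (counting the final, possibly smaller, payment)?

Monthly rate r = 23.6%/12 = 1.96667% = 0.0196667.
Recurrence: B ← B·(1+r) − £250.00.
Month 1: interest £96.86; balance after payment £4,771.86.
Month 2: interest £93.85; balance after payment £4,615.70.
Closed form: n = −ln(1 − rB₀/P)/ln(1+r) = −ln(0.61257)/ln(1.01967) ≈ 25.164, so the balance reaches zero during payment 26.

26 payments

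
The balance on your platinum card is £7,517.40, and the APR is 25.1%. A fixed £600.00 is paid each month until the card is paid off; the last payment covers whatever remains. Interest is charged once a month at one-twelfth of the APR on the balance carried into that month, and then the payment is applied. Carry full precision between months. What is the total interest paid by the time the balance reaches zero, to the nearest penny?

Monthly rate r = 25.1%/12 = 2.09167% = 0.0209167.
Payoff takes n = ⌈−ln(1 − rB₀/P)/ln(1+r)⌉ = ⌈14.680⌉ = 15 payments; the last is £409.64.
Total paid = 14·£600.00 + £409.64 = £8,809.64.
Total interest = total paid − principal = £8,809.64 − £7,517.40 = £1,292.24.

£1,292.24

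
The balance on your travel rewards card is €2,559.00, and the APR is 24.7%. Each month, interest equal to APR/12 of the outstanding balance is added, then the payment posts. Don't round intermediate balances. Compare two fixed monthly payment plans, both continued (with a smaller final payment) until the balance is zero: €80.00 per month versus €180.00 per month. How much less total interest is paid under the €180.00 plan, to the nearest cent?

€1,159.26

Monthly rate r = 24.7%/12 = 2.05833% = 0.0205833.
At €80.00/mo: n = ⌈−ln(1 − rB₀/P)/ln(1+r)⌉ = 53 payments (last €57.79); total interest = total paid − €2,559.00 = €1,658.79.
At €180.00/mo: 17 payments (last €178.53); total interest €499.53.
Interest saved = €1,658.79 − €499.53 = €1,159.26.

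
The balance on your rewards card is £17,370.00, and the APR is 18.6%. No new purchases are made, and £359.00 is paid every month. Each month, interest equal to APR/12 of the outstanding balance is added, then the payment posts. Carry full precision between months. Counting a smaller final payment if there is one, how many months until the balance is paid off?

Monthly rate r = 18.6%/12 = 1.55% = 0.0155.
Recurrence: B ← B·(1+r) − £359.00.
Month 1: interest £269.24; balance after payment £17,280.24.
Month 2: interest £267.84; balance after payment £17,189.08.
Closed form: n = −ln(1 − rB₀/P)/ln(1+r) = −ln(0.25004)/ln(1.0155) ≈ 90.119, so the balance reaches zero during payment 91.

91 payments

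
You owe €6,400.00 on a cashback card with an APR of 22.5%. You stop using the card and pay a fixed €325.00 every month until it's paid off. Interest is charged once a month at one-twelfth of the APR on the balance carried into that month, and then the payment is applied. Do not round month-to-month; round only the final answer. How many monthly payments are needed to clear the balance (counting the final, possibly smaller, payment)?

Monthly rate r = 22.5%/12 = 1.875% = 0.01875.
Recurrence: B ← B·(1+r) − €325.00.
Month 1: interest €120.00; balance after payment €6,195.00.
Month 2: interest €116.16; balance after payment €5,986.16.
Closed form: n = −ln(1 − rB₀/P)/ln(1+r) = −ln(0.63077)/ln(1.01875) ≈ 24.807, so the balance reaches zero during payment 25.

25 months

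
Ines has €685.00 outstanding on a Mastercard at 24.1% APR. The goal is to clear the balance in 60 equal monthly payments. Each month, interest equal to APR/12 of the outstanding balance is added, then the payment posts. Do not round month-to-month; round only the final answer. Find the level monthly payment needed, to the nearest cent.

€19.75

Monthly rate r = 24.1%/12 = 2.00833% = 0.0200833.
Level-payment amortization: P = B₀·r / (1 − (1+r)^(−n)) = 685.00·0.0200833 / (1 − 1.02008^(−60)).
Denominator 1 − (1+r)^(−60) = 0.696708048.
P = 13.7571 / 0.696708048 ≈ 19.75.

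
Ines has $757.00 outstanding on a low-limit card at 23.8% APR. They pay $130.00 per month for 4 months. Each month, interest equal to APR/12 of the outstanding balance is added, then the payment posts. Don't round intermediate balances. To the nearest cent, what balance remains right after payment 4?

$283.19

Monthly rate r = 23.8%/12 = 1.98333% = 0.0198333.
Each month: B ← B·(1+r) − $130.00.
Month 1: interest $15.01; balance after payment $642.01.
Month 2: interest $12.73; balance after payment $524.75.
Month 3: interest $10.41; balance after payment $405.15.
Month 4: interest $8.04; balance after payment $283.19.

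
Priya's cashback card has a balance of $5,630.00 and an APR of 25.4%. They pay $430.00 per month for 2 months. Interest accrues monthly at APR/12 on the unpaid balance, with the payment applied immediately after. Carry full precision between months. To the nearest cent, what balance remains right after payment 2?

Monthly rate r = 25.4%/12 = 2.11667% = 0.0211667.
Each month: B ← B·(1+r) − $430.00.
Month 1: interest $119.17; balance after payment $5,319.17.
Month 2: interest $112.59; balance after payment $5,001.76.

$5,001.76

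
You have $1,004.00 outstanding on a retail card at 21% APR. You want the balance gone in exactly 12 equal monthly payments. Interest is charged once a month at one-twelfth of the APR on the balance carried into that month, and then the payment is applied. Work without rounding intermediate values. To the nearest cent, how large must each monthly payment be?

$93.49

Monthly rate r = 21%/12 = 1.75% = 0.0175.
Level-payment amortization: P = B₀·r / (1 − (1+r)^(−n)) = 1004.00·0.0175 / (1 − 1.0175^(−12)).
Denominator 1 − (1+r)^(−12) = 0.18794212.
P = 17.57 / 0.18794212 ≈ 93.49.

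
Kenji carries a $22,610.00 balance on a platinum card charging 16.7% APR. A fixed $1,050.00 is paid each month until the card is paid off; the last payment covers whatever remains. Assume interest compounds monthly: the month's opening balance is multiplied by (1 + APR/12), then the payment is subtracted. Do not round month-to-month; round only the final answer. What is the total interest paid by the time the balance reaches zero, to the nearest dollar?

$4,453

Monthly rate r = 16.7%/12 = 1.39167% = 0.0139167.
Payoff takes n = ⌈−ln(1 − rB₀/P)/ln(1+r)⌉ = ⌈25.773⌉ = 26 payments; the last is $813.33.
Total paid = 25·$1,050.00 + $813.33 = $27,063.33.
Total interest = total paid − principal = $27,063.33 − $22,610.00 = $4,453.33.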